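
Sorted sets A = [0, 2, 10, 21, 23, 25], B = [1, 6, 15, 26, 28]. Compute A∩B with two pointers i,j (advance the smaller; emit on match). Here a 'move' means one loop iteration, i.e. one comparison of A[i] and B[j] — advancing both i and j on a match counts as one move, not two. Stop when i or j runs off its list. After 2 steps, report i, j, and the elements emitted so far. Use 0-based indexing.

i=1, j=1, emitted=[]

i=0 j=0: 0<1, i++
i=1 j=0: 2>1, j++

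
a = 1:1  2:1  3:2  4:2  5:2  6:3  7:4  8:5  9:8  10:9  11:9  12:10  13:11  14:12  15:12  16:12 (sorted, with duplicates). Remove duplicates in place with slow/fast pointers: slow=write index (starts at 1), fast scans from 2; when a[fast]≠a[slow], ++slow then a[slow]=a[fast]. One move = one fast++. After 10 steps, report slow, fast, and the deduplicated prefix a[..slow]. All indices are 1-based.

slow=7, fast=12, prefix=[1, 2, 3, 4, 5, 8, 9]

slow=1 fast=2: a[fast]=1=a[slow] dup, fast++
slow=1 fast=3: a[fast]=2≠a[slow]=1 write a[2]=2, slow++,fast++
slow=2 fast=4: a[fast]=2=a[slow] dup, fast++
slow=2 fast=5: a[fast]=2=a[slow] dup, fast++
slow=2 fast=6: a[fast]=3≠a[slow]=2 write a[3]=3, slow++,fast++
slow=3 fast=7: a[fast]=4≠a[slow]=3 write a[4]=4, slow++,fast++
slow=4 fast=8: a[fast]=5≠a[slow]=4 write a[5]=5, slow++,fast++
slow=5 fast=9: a[fast]=8≠a[slow]=5 write a[6]=8, slow++,fast++
slow=6 fast=10: a[fast]=9≠a[slow]=8 write a[7]=9, slow++,fast++
slow=7 fast=11: a[fast]=9=a[slow] dup, fast++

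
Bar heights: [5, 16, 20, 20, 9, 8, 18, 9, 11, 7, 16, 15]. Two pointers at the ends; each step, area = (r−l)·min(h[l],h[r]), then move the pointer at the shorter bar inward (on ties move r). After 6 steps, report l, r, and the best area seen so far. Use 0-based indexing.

l=0 r=11: min(5,15)*11=55 best=55 *, l++
l=1 r=11: min(16,15)*10=150 best=150 *, r--
l=1 r=10: min(16,16)*9=144 best=150, r--
l=1 r=9: min(16,7)*8=56 best=150, r--
l=1 r=8: min(16,11)*7=77 best=150, r--
l=1 r=7: min(16,9)*6=54 best=150, r--

l=1, r=6, best area=150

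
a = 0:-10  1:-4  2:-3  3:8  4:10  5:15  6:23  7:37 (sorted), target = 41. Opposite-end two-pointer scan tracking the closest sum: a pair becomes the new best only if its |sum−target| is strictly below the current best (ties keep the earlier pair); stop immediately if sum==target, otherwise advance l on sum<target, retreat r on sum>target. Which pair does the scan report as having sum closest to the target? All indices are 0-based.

l=0 r=7: -10+37=27 d=14 *, l++
l=1 r=7: -4+37=33 d=8 *, l++
l=2 r=7: -3+37=34 d=7 *, l++
l=3 r=7: 8+37=45 d=4 *, r--
l=3 r=6: 8+23=31 d=10, l++
l=4 r=6: 10+23=33 d=8, l++
l=5 r=6: 15+23=38 d=3 *, l++

pair (15, 23) with sum 38 (|Δ|=3)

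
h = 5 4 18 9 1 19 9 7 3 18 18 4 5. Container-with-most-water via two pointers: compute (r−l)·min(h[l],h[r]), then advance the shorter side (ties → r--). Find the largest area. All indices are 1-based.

l=1 r=13: min(5,5)*12=60 best=60 *, r--
l=1 r=12: min(5,4)*11=44 best=60, r--
l=1 r=11: min(5,18)*10=50 best=60, l++
l=2 r=11: min(4,18)*9=36 best=60, l++
l=3 r=11: min(18,18)*8=144 best=144 *, r--
l=3 r=10: min(18,18)*7=126 best=144, r--
l=3 r=9: min(18,3)*6=18 best=144, r--
l=3 r=8: min(18,7)*5=35 best=144, r--
l=3 r=7: min(18,9)*4=36 best=144, r--
l=3 r=6: min(18,19)*3=54 best=144, l++
l=4 r=6: min(9,19)*2=18 best=144, l++
l=5 r=6: min(1,19)*1=1 best=144, l++

max area = 144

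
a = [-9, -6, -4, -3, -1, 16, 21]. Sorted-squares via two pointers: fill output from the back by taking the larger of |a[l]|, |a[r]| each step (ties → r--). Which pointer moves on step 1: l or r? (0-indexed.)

r

[0,6] |-9|<=|21| out[6]=441 → r--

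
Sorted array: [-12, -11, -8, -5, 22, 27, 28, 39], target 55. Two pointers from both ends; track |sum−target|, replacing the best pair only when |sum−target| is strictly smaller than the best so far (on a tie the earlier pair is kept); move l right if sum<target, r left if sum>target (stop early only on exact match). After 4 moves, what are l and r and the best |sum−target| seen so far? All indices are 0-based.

l=4, r=7, best |Δ|=21

l=0 r=7: -12+39=27 d=28 *, l++
l=1 r=7: -11+39=28 d=27 *, l++
l=2 r=7: -8+39=31 d=24 *, l++
l=3 r=7: -5+39=34 d=21 *, l++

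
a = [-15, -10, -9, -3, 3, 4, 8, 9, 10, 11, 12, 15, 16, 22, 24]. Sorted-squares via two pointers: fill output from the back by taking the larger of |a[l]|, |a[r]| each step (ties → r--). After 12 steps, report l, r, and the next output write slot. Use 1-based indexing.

l=4, r=6, next write slot=3

[1,15] |-15|<=|24| out[15]=576 → r--
[1,14] |-15|<=|22| out[14]=484 → r--
[1,13] |-15|<=|16| out[13]=256 → r--
[1,12] |-15|<=|15| out[12]=225 → r--
[1,11] |-15|>|12| out[11]=225 → l++
[2,11] |-10|<=|12| out[10]=144 → r--
[2,10] |-10|<=|11| out[9]=121 → r--
[2,9] |-10|<=|10| out[8]=100 → r--
[2,8] |-10|>|9| out[7]=100 → l++
[3,8] |-9|<=|9| out[6]=81 → r--
[3,7] |-9|>|8| out[5]=81 → l++
[4,7] |-3|<=|8| out[4]=64 → r--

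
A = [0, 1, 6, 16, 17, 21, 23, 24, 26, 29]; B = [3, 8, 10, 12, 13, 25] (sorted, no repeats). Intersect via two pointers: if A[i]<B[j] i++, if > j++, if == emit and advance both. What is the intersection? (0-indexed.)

intersection = []

[i=0,j=0] 0<3 → i++
[i=1,j=0] 1<3 → i++
[i=2,j=0] 6>3 → j++
[i=2,j=1] 6<8 → i++
[i=3,j=1] 16>8 → j++
[i=3,j=2] 16>10 → j++
[i=3,j=3] 16>12 → j++
[i=3,j=4] 16>13 → j++
[i=3,j=5] 16<25 → i++
[i=4,j=5] 17<25 → i++
[i=5,j=5] 21<25 → i++
[i=6,j=5] 23<25 → i++
[i=7,j=5] 24<25 → i++
[i=8,j=5] 26>25 → j++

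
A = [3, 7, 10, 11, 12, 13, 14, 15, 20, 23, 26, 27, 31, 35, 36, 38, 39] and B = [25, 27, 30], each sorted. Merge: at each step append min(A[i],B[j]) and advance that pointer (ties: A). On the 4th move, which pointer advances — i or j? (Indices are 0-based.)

i=0 j=0: A[i]=3<=B[j]=25 take 3, i++
i=1 j=0: A[i]=7<=B[j]=25 take 7, i++
i=2 j=0: A[i]=10<=B[j]=25 take 10, i++
i=3 j=0: A[i]=11<=B[j]=25 take 11, i++

i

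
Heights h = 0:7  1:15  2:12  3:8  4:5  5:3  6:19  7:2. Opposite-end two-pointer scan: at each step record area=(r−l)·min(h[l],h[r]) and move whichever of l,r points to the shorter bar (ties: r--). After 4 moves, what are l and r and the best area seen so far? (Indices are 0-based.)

[0,7] min(7,2)*7=14 best=14 * → r--
[0,6] min(7,19)*6=42 best=42 * → l++
[1,6] min(15,19)*5=75 best=75 * → l++
[2,6] min(12,19)*4=48 best=75 → l++

l=3, r=6, best area=75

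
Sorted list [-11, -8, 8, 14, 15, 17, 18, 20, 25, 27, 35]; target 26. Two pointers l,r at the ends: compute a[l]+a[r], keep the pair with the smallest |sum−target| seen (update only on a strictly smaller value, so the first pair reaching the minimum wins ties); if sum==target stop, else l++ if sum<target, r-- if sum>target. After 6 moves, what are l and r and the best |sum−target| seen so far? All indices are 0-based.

l=2, r=6, best |Δ|=1

l=0 r=10: -11+35=24 d=2 *, l++
l=1 r=10: -8+35=27 d=1 *, r--
l=1 r=9: -8+27=19 d=7, l++
l=2 r=9: 8+27=35 d=9, r--
l=2 r=8: 8+25=33 d=7, r--
l=2 r=7: 8+20=28 d=2, r--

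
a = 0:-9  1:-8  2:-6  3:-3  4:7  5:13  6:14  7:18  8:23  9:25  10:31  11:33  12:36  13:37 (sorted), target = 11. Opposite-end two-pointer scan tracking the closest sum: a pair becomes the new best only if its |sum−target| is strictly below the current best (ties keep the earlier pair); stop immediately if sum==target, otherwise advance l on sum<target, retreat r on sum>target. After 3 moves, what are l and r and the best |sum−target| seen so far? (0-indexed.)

[0,13] -9+37=28 d=17 * → r--
[0,12] -9+36=27 d=16 * → r--
[0,11] -9+33=24 d=13 * → r--

l=0, r=10, best |Δ|=13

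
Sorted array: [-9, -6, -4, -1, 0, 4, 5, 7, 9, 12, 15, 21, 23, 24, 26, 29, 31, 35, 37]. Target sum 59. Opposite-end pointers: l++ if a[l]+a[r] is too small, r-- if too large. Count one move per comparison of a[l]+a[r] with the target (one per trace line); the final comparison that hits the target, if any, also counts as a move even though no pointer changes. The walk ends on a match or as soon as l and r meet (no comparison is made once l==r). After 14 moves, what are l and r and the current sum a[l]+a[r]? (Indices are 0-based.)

l=0 r=18: -9+37=28 <59, l++
l=1 r=18: -6+37=31 <59, l++
l=2 r=18: -4+37=33 <59, l++
l=3 r=18: -1+37=36 <59, l++
l=4 r=18: 0+37=37 <59, l++
l=5 r=18: 4+37=41 <59, l++
l=6 r=18: 5+37=42 <59, l++
l=7 r=18: 7+37=44 <59, l++
l=8 r=18: 9+37=46 <59, l++
l=9 r=18: 12+37=49 <59, l++
l=10 r=18: 15+37=52 <59, l++
l=11 r=18: 21+37=58 <59, l++
l=12 r=18: 23+37=60 >59, r--
l=12 r=17: 23+35=58 <59, l++

l=13, r=17, sum=59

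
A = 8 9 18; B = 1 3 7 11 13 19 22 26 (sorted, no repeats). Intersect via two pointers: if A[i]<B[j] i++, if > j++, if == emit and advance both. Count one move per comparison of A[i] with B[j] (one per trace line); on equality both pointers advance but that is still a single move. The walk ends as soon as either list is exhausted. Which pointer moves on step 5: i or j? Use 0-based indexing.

i

[i=0,j=0] 8>1 → j++
[i=0,j=1] 8>3 → j++
[i=0,j=2] 8>7 → j++
[i=0,j=3] 8<11 → i++
[i=1,j=3] 9<11 → i++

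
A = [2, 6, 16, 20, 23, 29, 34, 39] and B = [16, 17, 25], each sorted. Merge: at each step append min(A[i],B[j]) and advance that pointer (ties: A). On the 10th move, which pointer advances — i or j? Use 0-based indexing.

i

[i=0,j=0] A[i]=2<=B[j]=16 take 2 → i++
[i=1,j=0] A[i]=6<=B[j]=16 take 6 → i++
[i=2,j=0] A[i]=16<=B[j]=16 take 16 → i++
[i=3,j=0] A[i]=20>B[j]=16 take 16 → j++
[i=3,j=1] A[i]=20>B[j]=17 take 17 → j++
[i=3,j=2] A[i]=20<=B[j]=25 take 20 → i++
[i=4,j=2] A[i]=23<=B[j]=25 take 23 → i++
[i=5,j=2] A[i]=29>B[j]=25 take 25 → j++
[i=5,j=3] B done, take A[i]=29 → i++
[i=6,j=3] B done, take A[i]=34 → i++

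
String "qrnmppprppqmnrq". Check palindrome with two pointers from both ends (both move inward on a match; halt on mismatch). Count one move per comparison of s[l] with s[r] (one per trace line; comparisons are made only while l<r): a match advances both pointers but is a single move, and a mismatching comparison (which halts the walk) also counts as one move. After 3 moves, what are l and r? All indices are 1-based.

l=1 r=15: 'q'=='q', l++,r--
l=2 r=14: 'r'=='r', l++,r--
l=3 r=13: 'n'=='n', l++,r--

l=4, r=12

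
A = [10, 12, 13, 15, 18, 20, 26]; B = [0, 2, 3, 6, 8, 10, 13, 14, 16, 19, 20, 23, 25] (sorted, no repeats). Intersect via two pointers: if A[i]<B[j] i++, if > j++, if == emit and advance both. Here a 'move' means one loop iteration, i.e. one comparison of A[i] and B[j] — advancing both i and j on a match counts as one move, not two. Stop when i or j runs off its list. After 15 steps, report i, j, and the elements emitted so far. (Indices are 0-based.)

[i=0,j=0] 10>0 → j++
[i=0,j=1] 10>2 → j++
[i=0,j=2] 10>3 → j++
[i=0,j=3] 10>6 → j++
[i=0,j=4] 10>8 → j++
[i=0,j=5] 10==10 emit → i++,j++
[i=1,j=6] 12<13 → i++
[i=2,j=6] 13==13 emit → i++,j++
[i=3,j=7] 15>14 → j++
[i=3,j=8] 15<16 → i++
[i=4,j=8] 18>16 → j++
[i=4,j=9] 18<19 → i++
[i=5,j=9] 20>19 → j++
[i=5,j=10] 20==20 emit → i++,j++
[i=6,j=11] 26>23 → j++

i=6, j=12, emitted=[10, 13, 20]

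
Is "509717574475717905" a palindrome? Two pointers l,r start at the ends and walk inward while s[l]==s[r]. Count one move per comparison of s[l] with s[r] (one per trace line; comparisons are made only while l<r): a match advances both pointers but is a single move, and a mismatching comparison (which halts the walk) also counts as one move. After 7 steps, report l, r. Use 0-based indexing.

l=7, r=10

[0,17] '5'=='5' → l++,r--
[1,16] '0'=='0' → l++,r--
[2,15] '9'=='9' → l++,r--
[3,14] '7'=='7' → l++,r--
[4,13] '1'=='1' → l++,r--
[5,12] '7'=='7' → l++,r--
[6,11] '5'=='5' → l++,r--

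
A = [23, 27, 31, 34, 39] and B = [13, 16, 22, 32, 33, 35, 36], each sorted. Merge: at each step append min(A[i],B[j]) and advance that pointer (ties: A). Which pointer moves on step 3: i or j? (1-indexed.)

[i=1,j=1] A[i]=23>B[j]=13 take 13 → j++
[i=1,j=2] A[i]=23>B[j]=16 take 16 → j++
[i=1,j=3] A[i]=23>B[j]=22 take 22 → j++

j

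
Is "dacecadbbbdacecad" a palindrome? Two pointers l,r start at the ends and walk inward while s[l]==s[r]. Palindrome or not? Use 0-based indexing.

[0,16] 'd'=='d' → l++,r--
[1,15] 'a'=='a' → l++,r--
[2,14] 'c'=='c' → l++,r--
[3,13] 'e'=='e' → l++,r--
[4,12] 'c'=='c' → l++,r--
[5,11] 'a'=='a' → l++,r--
[6,10] 'd'=='d' → l++,r--
[7,9] 'b'=='b' → l++,r--

palindrome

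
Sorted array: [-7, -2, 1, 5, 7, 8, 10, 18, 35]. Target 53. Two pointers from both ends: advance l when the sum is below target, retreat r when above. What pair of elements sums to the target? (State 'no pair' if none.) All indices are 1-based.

(18, 35)

[1,9] -7+35=28 <53 → l++
[2,9] -2+35=33 <53 → l++
[3,9] 1+35=36 <53 → l++
[4,9] 5+35=40 <53 → l++
[5,9] 7+35=42 <53 → l++
[6,9] 8+35=43 <53 → l++
[7,9] 10+35=45 <53 → l++
[8,9] 18+35=53 → found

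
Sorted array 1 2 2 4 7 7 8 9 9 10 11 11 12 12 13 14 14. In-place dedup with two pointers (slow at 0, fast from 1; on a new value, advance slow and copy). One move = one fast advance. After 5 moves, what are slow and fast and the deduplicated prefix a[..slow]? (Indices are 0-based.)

(s=0,f=1) a[fast]=2≠a[slow]=1 write a[1]=2 → slow++,fast++
(s=1,f=2) a[fast]=2=a[slow] dup → fast++
(s=1,f=3) a[fast]=4≠a[slow]=2 write a[2]=4 → slow++,fast++
(s=2,f=4) a[fast]=7≠a[slow]=4 write a[3]=7 → slow++,fast++
(s=3,f=5) a[fast]=7=a[slow] dup → fast++

slow=3, fast=6, prefix=[1, 2, 4, 7]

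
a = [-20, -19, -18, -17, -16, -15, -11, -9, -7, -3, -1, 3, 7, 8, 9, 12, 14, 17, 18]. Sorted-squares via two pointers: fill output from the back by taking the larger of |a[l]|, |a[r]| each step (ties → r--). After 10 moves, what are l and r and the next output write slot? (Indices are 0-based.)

l=6, r=14, next write slot=8

l=0 r=18: |-20|>|18| out[18]=400, l++
l=1 r=18: |-19|>|18| out[17]=361, l++
l=2 r=18: |-18|<=|18| out[16]=324, r--
l=2 r=17: |-18|>|17| out[15]=324, l++
l=3 r=17: |-17|<=|17| out[14]=289, r--
l=3 r=16: |-17|>|14| out[13]=289, l++
l=4 r=16: |-16|>|14| out[12]=256, l++
l=5 r=16: |-15|>|14| out[11]=225, l++
l=6 r=16: |-11|<=|14| out[10]=196, r--
l=6 r=15: |-11|<=|12| out[9]=144, r--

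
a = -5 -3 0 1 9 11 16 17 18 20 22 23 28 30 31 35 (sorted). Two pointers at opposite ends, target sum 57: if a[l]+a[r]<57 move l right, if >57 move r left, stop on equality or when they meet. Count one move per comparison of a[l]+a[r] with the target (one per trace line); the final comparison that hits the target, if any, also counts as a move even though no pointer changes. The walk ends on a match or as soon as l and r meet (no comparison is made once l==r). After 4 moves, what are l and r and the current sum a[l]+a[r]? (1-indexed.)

[1,16] -5+35=30 <57 → l++
[2,16] -3+35=32 <57 → l++
[3,16] 0+35=35 <57 → l++
[4,16] 1+35=36 <57 → l++

l=5, r=16, sum=44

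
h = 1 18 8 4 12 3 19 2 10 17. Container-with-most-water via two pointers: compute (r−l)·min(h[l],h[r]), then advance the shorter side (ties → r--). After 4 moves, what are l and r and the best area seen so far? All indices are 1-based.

l=2, r=7, best area=136

l=1 r=10: min(1,17)*9=9 best=9 *, l++
l=2 r=10: min(18,17)*8=136 best=136 *, r--
l=2 r=9: min(18,10)*7=70 best=136, r--
l=2 r=8: min(18,2)*6=12 best=136, r--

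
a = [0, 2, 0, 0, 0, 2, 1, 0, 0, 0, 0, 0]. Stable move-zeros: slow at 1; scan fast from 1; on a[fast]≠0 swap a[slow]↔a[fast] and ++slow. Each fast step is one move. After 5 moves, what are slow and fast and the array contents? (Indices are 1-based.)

slow=1 fast=1: a[fast]=0, fast++
slow=1 fast=2: a[fast]=2≠0 swap→a[1]=2, slow++,fast++
slow=2 fast=3: a[fast]=0, fast++
slow=2 fast=4: a[fast]=0, fast++
slow=2 fast=5: a[fast]=0, fast++

slow=2, fast=6, a=[2, 0, 0, 0, 0, 2, 1, 0, 0, 0, 0, 0]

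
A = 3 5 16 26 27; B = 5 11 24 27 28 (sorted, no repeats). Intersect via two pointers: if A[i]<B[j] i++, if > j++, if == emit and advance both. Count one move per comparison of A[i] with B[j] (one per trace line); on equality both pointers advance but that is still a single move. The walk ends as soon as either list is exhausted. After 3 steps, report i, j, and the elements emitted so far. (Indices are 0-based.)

i=2, j=2, emitted=[5]

i=0 j=0: 3<5, i++
i=1 j=0: 5==5 emit, i++,j++
i=2 j=1: 16>11, j++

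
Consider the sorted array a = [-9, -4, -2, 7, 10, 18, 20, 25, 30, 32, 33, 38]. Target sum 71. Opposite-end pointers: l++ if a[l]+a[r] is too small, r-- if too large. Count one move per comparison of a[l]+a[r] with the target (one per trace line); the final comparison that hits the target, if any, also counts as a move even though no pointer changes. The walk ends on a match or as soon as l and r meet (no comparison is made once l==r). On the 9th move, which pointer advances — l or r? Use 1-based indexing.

[1,12] -9+38=29 <71 → l++
[2,12] -4+38=34 <71 → l++
[3,12] -2+38=36 <71 → l++
[4,12] 7+38=45 <71 → l++
[5,12] 10+38=48 <71 → l++
[6,12] 18+38=56 <71 → l++
[7,12] 20+38=58 <71 → l++
[8,12] 25+38=63 <71 → l++
[9,12] 30+38=68 <71 → l++

l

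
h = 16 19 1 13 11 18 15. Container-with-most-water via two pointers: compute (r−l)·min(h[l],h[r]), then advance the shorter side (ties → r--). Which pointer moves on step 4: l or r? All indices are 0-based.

r

l=0 r=6: min(16,15)*6=90 best=90 *, r--
l=0 r=5: min(16,18)*5=80 best=90, l++
l=1 r=5: min(19,18)*4=72 best=90, r--
l=1 r=4: min(19,11)*3=33 best=90, r--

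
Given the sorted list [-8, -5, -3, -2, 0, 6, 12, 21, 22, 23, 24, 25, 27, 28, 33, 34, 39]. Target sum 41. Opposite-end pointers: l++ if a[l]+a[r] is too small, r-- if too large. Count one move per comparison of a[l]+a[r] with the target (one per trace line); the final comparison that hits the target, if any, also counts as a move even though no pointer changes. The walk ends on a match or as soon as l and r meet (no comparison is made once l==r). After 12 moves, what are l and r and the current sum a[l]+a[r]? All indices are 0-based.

[0,16] -8+39=31 <41 → l++
[1,16] -5+39=34 <41 → l++
[2,16] -3+39=36 <41 → l++
[3,16] -2+39=37 <41 → l++
[4,16] 0+39=39 <41 → l++
[5,16] 6+39=45 >41 → r--
[5,15] 6+34=40 <41 → l++
[6,15] 12+34=46 >41 → r--
[6,14] 12+33=45 >41 → r--
[6,13] 12+28=40 <41 → l++
[7,13] 21+28=49 >41 → r--
[7,12] 21+27=48 >41 → r--

l=7, r=11, sum=46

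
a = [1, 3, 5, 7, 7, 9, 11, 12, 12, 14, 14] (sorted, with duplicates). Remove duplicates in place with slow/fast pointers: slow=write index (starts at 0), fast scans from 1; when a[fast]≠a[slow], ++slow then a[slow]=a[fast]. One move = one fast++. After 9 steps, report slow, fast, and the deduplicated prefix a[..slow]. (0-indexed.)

slow=7, fast=10, prefix=[1, 3, 5, 7, 9, 11, 12, 14]

(s=0,f=1) a[fast]=3≠a[slow]=1 write a[1]=3 → slow++,fast++
(s=1,f=2) a[fast]=5≠a[slow]=3 write a[2]=5 → slow++,fast++
(s=2,f=3) a[fast]=7≠a[slow]=5 write a[3]=7 → slow++,fast++
(s=3,f=4) a[fast]=7=a[slow] dup → fast++
(s=3,f=5) a[fast]=9≠a[slow]=7 write a[4]=9 → slow++,fast++
(s=4,f=6) a[fast]=11≠a[slow]=9 write a[5]=11 → slow++,fast++
(s=5,f=7) a[fast]=12≠a[slow]=11 write a[6]=12 → slow++,fast++
(s=6,f=8) a[fast]=12=a[slow] dup → fast++
(s=6,f=9) a[fast]=14≠a[slow]=12 write a[7]=14 → slow++,fast++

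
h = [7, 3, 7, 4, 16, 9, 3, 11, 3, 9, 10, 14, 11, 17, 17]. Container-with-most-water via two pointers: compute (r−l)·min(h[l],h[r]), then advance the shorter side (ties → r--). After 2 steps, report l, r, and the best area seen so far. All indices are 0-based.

[0,14] min(7,17)*14=98 best=98 * → l++
[1,14] min(3,17)*13=39 best=98 → l++

l=2, r=14, best area=98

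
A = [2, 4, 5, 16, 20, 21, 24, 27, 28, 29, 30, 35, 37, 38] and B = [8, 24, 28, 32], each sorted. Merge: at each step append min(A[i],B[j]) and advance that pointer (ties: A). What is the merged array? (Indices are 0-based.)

i=0 j=0: A[i]=2<=B[j]=8 take 2, i++
i=1 j=0: A[i]=4<=B[j]=8 take 4, i++
i=2 j=0: A[i]=5<=B[j]=8 take 5, i++
i=3 j=0: A[i]=16>B[j]=8 take 8, j++
i=3 j=1: A[i]=16<=B[j]=24 take 16, i++
i=4 j=1: A[i]=20<=B[j]=24 take 20, i++
i=5 j=1: A[i]=21<=B[j]=24 take 21, i++
i=6 j=1: A[i]=24<=B[j]=24 take 24, i++
i=7 j=1: A[i]=27>B[j]=24 take 24, j++
i=7 j=2: A[i]=27<=B[j]=28 take 27, i++
i=8 j=2: A[i]=28<=B[j]=28 take 28, i++
i=9 j=2: A[i]=29>B[j]=28 take 28, j++
i=9 j=3: A[i]=29<=B[j]=32 take 29, i++
i=10 j=3: A[i]=30<=B[j]=32 take 30, i++
i=11 j=3: A[i]=35>B[j]=32 take 32, j++
i=11 j=4: B done, take A[i]=35, i++
i=12 j=4: B done, take A[i]=37, i++
i=13 j=4: B done, take A[i]=38, i++

[2, 4, 5, 8, 16, 20, 21, 24, 24, 27, 28, 28, 29, 30, 32, 35, 37, 38]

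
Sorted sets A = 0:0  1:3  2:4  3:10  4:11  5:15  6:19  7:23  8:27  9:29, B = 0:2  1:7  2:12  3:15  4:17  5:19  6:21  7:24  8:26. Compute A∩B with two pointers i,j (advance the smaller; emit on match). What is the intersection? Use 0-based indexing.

[i=0,j=0] 0<2 → i++
[i=1,j=0] 3>2 → j++
[i=1,j=1] 3<7 → i++
[i=2,j=1] 4<7 → i++
[i=3,j=1] 10>7 → j++
[i=3,j=2] 10<12 → i++
[i=4,j=2] 11<12 → i++
[i=5,j=2] 15>12 → j++
[i=5,j=3] 15==15 emit → i++,j++
[i=6,j=4] 19>17 → j++
[i=6,j=5] 19==19 emit → i++,j++
[i=7,j=6] 23>21 → j++
[i=7,j=7] 23<24 → i++
[i=8,j=7] 27>24 → j++
[i=8,j=8] 27>26 → j++

intersection = [15, 19]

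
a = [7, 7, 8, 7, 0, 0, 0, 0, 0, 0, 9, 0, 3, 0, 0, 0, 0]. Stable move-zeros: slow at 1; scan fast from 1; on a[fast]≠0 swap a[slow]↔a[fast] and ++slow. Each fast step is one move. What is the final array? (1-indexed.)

[7, 7, 8, 7, 9, 3, 0, 0, 0, 0, 0, 0, 0, 0, 0, 0, 0]

slow=1 fast=1: a[fast]=7≠0 swap→a[1]=7, slow++,fast++
slow=2 fast=2: a[fast]=7≠0 swap→a[2]=7, slow++,fast++
slow=3 fast=3: a[fast]=8≠0 swap→a[3]=8, slow++,fast++
slow=4 fast=4: a[fast]=7≠0 swap→a[4]=7, slow++,fast++
slow=5 fast=5: a[fast]=0, fast++
slow=5 fast=6: a[fast]=0, fast++
slow=5 fast=7: a[fast]=0, fast++
slow=5 fast=8: a[fast]=0, fast++
slow=5 fast=9: a[fast]=0, fast++
slow=5 fast=10: a[fast]=0, fast++
slow=5 fast=11: a[fast]=9≠0 swap→a[5]=9, slow++,fast++
slow=6 fast=12: a[fast]=0, fast++
slow=6 fast=13: a[fast]=3≠0 swap→a[6]=3, slow++,fast++
slow=7 fast=14: a[fast]=0, fast++
slow=7 fast=15: a[fast]=0, fast++
slow=7 fast=16: a[fast]=0, fast++
slow=7 fast=17: a[fast]=0, fast++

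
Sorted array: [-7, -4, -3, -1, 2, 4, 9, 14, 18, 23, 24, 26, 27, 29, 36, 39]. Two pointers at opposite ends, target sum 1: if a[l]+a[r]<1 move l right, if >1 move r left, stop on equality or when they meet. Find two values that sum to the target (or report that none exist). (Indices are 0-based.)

l=0 r=15: -7+39=32 >1, r--
l=0 r=14: -7+36=29 >1, r--
l=0 r=13: -7+29=22 >1, r--
l=0 r=12: -7+27=20 >1, r--
l=0 r=11: -7+26=19 >1, r--
l=0 r=10: -7+24=17 >1, r--
l=0 r=9: -7+23=16 >1, r--
l=0 r=8: -7+18=11 >1, r--
l=0 r=7: -7+14=7 >1, r--
l=0 r=6: -7+9=2 >1, r--
l=0 r=5: -7+4=-3 <1, l++
l=1 r=5: -4+4=0 <1, l++
l=2 r=5: -3+4=1, found

(-3, 4)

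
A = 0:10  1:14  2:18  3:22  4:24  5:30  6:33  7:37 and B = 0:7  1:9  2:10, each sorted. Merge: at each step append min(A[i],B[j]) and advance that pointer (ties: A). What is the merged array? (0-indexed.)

i=0 j=0: A[i]=10>B[j]=7 take 7, j++
i=0 j=1: A[i]=10>B[j]=9 take 9, j++
i=0 j=2: A[i]=10<=B[j]=10 take 10, i++
i=1 j=2: A[i]=14>B[j]=10 take 10, j++
i=1 j=3: B done, take A[i]=14, i++
i=2 j=3: B done, take A[i]=18, i++
i=3 j=3: B done, take A[i]=22, i++
i=4 j=3: B done, take A[i]=24, i++
i=5 j=3: B done, take A[i]=30, i++
i=6 j=3: B done, take A[i]=33, i++
i=7 j=3: B done, take A[i]=37, i++

[7, 9, 10, 10, 14, 18, 22, 24, 30, 33, 37]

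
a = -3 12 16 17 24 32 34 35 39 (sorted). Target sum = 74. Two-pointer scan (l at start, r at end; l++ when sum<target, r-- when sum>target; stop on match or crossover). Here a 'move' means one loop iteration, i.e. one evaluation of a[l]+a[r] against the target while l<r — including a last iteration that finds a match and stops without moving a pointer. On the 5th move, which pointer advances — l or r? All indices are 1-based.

l=1 r=9: -3+39=36 <74, l++
l=2 r=9: 12+39=51 <74, l++
l=3 r=9: 16+39=55 <74, l++
l=4 r=9: 17+39=56 <74, l++
l=5 r=9: 24+39=63 <74, l++

l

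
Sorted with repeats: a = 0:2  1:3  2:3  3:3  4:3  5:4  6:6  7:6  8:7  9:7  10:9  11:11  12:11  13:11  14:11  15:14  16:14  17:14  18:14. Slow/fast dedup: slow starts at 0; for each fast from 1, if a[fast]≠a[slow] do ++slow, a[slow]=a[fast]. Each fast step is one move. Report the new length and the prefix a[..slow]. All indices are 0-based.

length 8; prefix = [2, 3, 4, 6, 7, 9, 11, 14]

(s=0,f=1) a[fast]=3≠a[slow]=2 write a[1]=3 → slow++,fast++
(s=1,f=2) a[fast]=3=a[slow] dup → fast++
(s=1,f=3) a[fast]=3=a[slow] dup → fast++
(s=1,f=4) a[fast]=3=a[slow] dup → fast++
(s=1,f=5) a[fast]=4≠a[slow]=3 write a[2]=4 → slow++,fast++
(s=2,f=6) a[fast]=6≠a[slow]=4 write a[3]=6 → slow++,fast++
(s=3,f=7) a[fast]=6=a[slow] dup → fast++
(s=3,f=8) a[fast]=7≠a[slow]=6 write a[4]=7 → slow++,fast++
(s=4,f=9) a[fast]=7=a[slow] dup → fast++
(s=4,f=10) a[fast]=9≠a[slow]=7 write a[5]=9 → slow++,fast++
(s=5,f=11) a[fast]=11≠a[slow]=9 write a[6]=11 → slow++,fast++
(s=6,f=12) a[fast]=11=a[slow] dup → fast++
(s=6,f=13) a[fast]=11=a[slow] dup → fast++
(s=6,f=14) a[fast]=11=a[slow] dup → fast++
(s=6,f=15) a[fast]=14≠a[slow]=11 write a[7]=14 → slow++,fast++
(s=7,f=16) a[fast]=14=a[slow] dup → fast++
(s=7,f=17) a[fast]=14=a[slow] dup → fast++
(s=7,f=18) a[fast]=14=a[slow] dup → fast++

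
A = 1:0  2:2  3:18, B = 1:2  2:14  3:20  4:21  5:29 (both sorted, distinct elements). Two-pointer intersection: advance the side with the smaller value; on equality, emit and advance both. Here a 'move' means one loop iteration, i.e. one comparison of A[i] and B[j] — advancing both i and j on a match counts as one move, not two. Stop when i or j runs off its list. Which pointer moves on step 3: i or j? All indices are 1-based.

[i=1,j=1] 0<2 → i++
[i=2,j=1] 2==2 emit → i++,j++
[i=3,j=2] 18>14 → j++

j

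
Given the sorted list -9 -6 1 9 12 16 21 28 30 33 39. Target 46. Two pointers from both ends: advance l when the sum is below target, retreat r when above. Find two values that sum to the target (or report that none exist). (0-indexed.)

(16, 30)

[0,10] -9+39=30 <46 → l++
[1,10] -6+39=33 <46 → l++
[2,10] 1+39=40 <46 → l++
[3,10] 9+39=48 >46 → r--
[3,9] 9+33=42 <46 → l++
[4,9] 12+33=45 <46 → l++
[5,9] 16+33=49 >46 → r--
[5,8] 16+30=46 → found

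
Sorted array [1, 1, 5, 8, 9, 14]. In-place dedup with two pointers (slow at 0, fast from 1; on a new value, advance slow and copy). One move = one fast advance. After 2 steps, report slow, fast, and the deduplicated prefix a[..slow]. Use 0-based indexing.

slow=1, fast=3, prefix=[1, 5]

(s=0,f=1) a[fast]=1=a[slow] dup → fast++
(s=0,f=2) a[fast]=5≠a[slow]=1 write a[1]=5 → slow++,fast++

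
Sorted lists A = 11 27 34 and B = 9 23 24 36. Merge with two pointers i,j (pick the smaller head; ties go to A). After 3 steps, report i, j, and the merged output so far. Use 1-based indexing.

i=2, j=3, merged so far=[9, 11, 23]

[i=1,j=1] A[i]=11>B[j]=9 take 9 → j++
[i=1,j=2] A[i]=11<=B[j]=23 take 11 → i++
[i=2,j=2] A[i]=27>B[j]=23 take 23 → j++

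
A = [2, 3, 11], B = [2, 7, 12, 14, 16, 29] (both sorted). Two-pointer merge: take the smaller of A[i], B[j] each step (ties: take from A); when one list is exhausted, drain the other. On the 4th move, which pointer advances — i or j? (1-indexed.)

[i=1,j=1] A[i]=2<=B[j]=2 take 2 → i++
[i=2,j=1] A[i]=3>B[j]=2 take 2 → j++
[i=2,j=2] A[i]=3<=B[j]=7 take 3 → i++
[i=3,j=2] A[i]=11>B[j]=7 take 7 → j++

j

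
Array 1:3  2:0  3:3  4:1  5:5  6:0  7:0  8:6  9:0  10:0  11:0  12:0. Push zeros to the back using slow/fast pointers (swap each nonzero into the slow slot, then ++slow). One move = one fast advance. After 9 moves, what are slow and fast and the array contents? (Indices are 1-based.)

slow=6, fast=10, a=[3, 3, 1, 5, 6, 0, 0, 0, 0, 0, 0, 0]

(s=1,f=1) a[fast]=3≠0 swap→a[1]=3 → slow++,fast++
(s=2,f=2) a[fast]=0 → fast++
(s=2,f=3) a[fast]=3≠0 swap→a[2]=3 → slow++,fast++
(s=3,f=4) a[fast]=1≠0 swap→a[3]=1 → slow++,fast++
(s=4,f=5) a[fast]=5≠0 swap→a[4]=5 → slow++,fast++
(s=5,f=6) a[fast]=0 → fast++
(s=5,f=7) a[fast]=0 → fast++
(s=5,f=8) a[fast]=6≠0 swap→a[5]=6 → slow++,fast++
(s=6,f=9) a[fast]=0 → fast++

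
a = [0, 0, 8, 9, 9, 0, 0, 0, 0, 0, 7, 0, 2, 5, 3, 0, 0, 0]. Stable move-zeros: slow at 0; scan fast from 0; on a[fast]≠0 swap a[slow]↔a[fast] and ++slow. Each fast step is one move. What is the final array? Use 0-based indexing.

slow=0 fast=0: a[fast]=0, fast++
slow=0 fast=1: a[fast]=0, fast++
slow=0 fast=2: a[fast]=8≠0 swap→a[0]=8, slow++,fast++
slow=1 fast=3: a[fast]=9≠0 swap→a[1]=9, slow++,fast++
slow=2 fast=4: a[fast]=9≠0 swap→a[2]=9, slow++,fast++
slow=3 fast=5: a[fast]=0, fast++
slow=3 fast=6: a[fast]=0, fast++
slow=3 fast=7: a[fast]=0, fast++
slow=3 fast=8: a[fast]=0, fast++
slow=3 fast=9: a[fast]=0, fast++
slow=3 fast=10: a[fast]=7≠0 swap→a[3]=7, slow++,fast++
slow=4 fast=11: a[fast]=0, fast++
slow=4 fast=12: a[fast]=2≠0 swap→a[4]=2, slow++,fast++
slow=5 fast=13: a[fast]=5≠0 swap→a[5]=5, slow++,fast++
slow=6 fast=14: a[fast]=3≠0 swap→a[6]=3, slow++,fast++
slow=7 fast=15: a[fast]=0, fast++
slow=7 fast=16: a[fast]=0, fast++
slow=7 fast=17: a[fast]=0, fast++

[8, 9, 9, 7, 2, 5, 3, 0, 0, 0, 0, 0, 0, 0, 0, 0, 0, 0]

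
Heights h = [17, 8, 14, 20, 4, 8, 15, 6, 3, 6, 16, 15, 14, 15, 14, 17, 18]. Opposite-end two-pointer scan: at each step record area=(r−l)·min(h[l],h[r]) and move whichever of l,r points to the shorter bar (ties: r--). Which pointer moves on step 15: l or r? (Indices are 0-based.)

r

[0,16] min(17,18)*16=272 best=272 * → l++
[1,16] min(8,18)*15=120 best=272 → l++
[2,16] min(14,18)*14=196 best=272 → l++
[3,16] min(20,18)*13=234 best=272 → r--
[3,15] min(20,17)*12=204 best=272 → r--
[3,14] min(20,14)*11=154 best=272 → r--
[3,13] min(20,15)*10=150 best=272 → r--
[3,12] min(20,14)*9=126 best=272 → r--
[3,11] min(20,15)*8=120 best=272 → r--
[3,10] min(20,16)*7=112 best=272 → r--
[3,9] min(20,6)*6=36 best=272 → r--
[3,8] min(20,3)*5=15 best=272 → r--
[3,7] min(20,6)*4=24 best=272 → r--
[3,6] min(20,15)*3=45 best=272 → r--
[3,5] min(20,8)*2=16 best=272 → r--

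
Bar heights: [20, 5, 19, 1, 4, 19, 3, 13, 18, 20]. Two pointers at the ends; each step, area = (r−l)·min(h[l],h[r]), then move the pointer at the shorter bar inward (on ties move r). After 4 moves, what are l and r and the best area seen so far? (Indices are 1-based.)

l=1, r=6, best area=180

l=1 r=10: min(20,20)*9=180 best=180 *, r--
l=1 r=9: min(20,18)*8=144 best=180, r--
l=1 r=8: min(20,13)*7=91 best=180, r--
l=1 r=7: min(20,3)*6=18 best=180, r--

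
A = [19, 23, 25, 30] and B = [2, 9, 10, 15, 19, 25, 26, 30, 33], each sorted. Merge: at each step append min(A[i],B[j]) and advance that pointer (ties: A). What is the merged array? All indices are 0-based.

i=0 j=0: A[i]=19>B[j]=2 take 2, j++
i=0 j=1: A[i]=19>B[j]=9 take 9, j++
i=0 j=2: A[i]=19>B[j]=10 take 10, j++
i=0 j=3: A[i]=19>B[j]=15 take 15, j++
i=0 j=4: A[i]=19<=B[j]=19 take 19, i++
i=1 j=4: A[i]=23>B[j]=19 take 19, j++
i=1 j=5: A[i]=23<=B[j]=25 take 23, i++
i=2 j=5: A[i]=25<=B[j]=25 take 25, i++
i=3 j=5: A[i]=30>B[j]=25 take 25, j++
i=3 j=6: A[i]=30>B[j]=26 take 26, j++
i=3 j=7: A[i]=30<=B[j]=30 take 30, i++
i=4 j=7: A done, take B[j]=30, j++
i=4 j=8: A done, take B[j]=33, j++

[2, 9, 10, 15, 19, 19, 23, 25, 25, 26, 30, 30, 33]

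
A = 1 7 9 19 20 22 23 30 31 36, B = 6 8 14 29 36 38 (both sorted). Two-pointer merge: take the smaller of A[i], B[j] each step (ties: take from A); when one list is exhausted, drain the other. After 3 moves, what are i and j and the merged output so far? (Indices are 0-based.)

i=2, j=1, merged so far=[1, 6, 7]

i=0 j=0: A[i]=1<=B[j]=6 take 1, i++
i=1 j=0: A[i]=7>B[j]=6 take 6, j++
i=1 j=1: A[i]=7<=B[j]=8 take 7, i++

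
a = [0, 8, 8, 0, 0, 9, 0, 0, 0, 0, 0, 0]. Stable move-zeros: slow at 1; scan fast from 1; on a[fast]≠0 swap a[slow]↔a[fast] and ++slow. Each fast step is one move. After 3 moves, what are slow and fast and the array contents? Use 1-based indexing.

slow=3, fast=4, a=[8, 8, 0, 0, 0, 9, 0, 0, 0, 0, 0, 0]

(s=1,f=1) a[fast]=0 → fast++
(s=1,f=2) a[fast]=8≠0 swap→a[1]=8 → slow++,fast++
(s=2,f=3) a[fast]=8≠0 swap→a[2]=8 → slow++,fast++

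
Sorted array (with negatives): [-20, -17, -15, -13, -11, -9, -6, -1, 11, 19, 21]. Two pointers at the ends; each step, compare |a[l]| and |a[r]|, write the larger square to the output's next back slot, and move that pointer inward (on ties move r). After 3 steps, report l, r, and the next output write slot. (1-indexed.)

l=2, r=9, next write slot=8

[1,11] |-20|<=|21| out[11]=441 → r--
[1,10] |-20|>|19| out[10]=400 → l++
[2,10] |-17|<=|19| out[9]=361 → r--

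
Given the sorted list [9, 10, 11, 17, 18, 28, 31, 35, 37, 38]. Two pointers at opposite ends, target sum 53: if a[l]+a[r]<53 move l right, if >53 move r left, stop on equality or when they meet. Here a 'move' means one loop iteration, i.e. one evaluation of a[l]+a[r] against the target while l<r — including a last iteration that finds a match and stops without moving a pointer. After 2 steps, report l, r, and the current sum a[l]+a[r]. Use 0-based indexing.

[0,9] 9+38=47 <53 → l++
[1,9] 10+38=48 <53 → l++

l=2, r=9, sum=49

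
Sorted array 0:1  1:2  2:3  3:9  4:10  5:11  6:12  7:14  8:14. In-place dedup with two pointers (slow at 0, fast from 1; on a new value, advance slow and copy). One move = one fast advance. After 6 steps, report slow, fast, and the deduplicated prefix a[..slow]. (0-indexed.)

(s=0,f=1) a[fast]=2≠a[slow]=1 write a[1]=2 → slow++,fast++
(s=1,f=2) a[fast]=3≠a[slow]=2 write a[2]=3 → slow++,fast++
(s=2,f=3) a[fast]=9≠a[slow]=3 write a[3]=9 → slow++,fast++
(s=3,f=4) a[fast]=10≠a[slow]=9 write a[4]=10 → slow++,fast++
(s=4,f=5) a[fast]=11≠a[slow]=10 write a[5]=11 → slow++,fast++
(s=5,f=6) a[fast]=12≠a[slow]=11 write a[6]=12 → slow++,fast++

slow=6, fast=7, prefix=[1, 2, 3, 9, 10, 11, 12]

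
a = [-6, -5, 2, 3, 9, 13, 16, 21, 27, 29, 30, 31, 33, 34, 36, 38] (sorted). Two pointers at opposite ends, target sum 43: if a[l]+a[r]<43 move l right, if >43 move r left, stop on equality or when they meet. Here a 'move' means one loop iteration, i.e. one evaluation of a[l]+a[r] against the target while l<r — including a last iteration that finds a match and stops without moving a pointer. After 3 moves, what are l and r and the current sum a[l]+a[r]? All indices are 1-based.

l=4, r=16, sum=41

l=1 r=16: -6+38=32 <43, l++
l=2 r=16: -5+38=33 <43, l++
l=3 r=16: 2+38=40 <43, l++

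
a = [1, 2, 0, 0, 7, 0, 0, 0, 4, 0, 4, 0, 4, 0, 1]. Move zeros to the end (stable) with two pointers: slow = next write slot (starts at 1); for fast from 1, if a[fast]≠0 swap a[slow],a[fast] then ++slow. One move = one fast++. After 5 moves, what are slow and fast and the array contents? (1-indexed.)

slow=1 fast=1: a[fast]=1≠0 swap→a[1]=1, slow++,fast++
slow=2 fast=2: a[fast]=2≠0 swap→a[2]=2, slow++,fast++
slow=3 fast=3: a[fast]=0, fast++
slow=3 fast=4: a[fast]=0, fast++
slow=3 fast=5: a[fast]=7≠0 swap→a[3]=7, slow++,fast++

slow=4, fast=6, a=[1, 2, 7, 0, 0, 0, 0, 0, 4, 0, 4, 0, 4, 0, 1]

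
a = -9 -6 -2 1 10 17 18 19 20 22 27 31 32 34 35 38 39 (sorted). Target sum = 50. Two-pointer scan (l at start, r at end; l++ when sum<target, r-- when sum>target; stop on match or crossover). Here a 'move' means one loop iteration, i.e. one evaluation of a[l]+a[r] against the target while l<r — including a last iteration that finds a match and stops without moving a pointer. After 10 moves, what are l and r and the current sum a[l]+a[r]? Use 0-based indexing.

l=0 r=16: -9+39=30 <50, l++
l=1 r=16: -6+39=33 <50, l++
l=2 r=16: -2+39=37 <50, l++
l=3 r=16: 1+39=40 <50, l++
l=4 r=16: 10+39=49 <50, l++
l=5 r=16: 17+39=56 >50, r--
l=5 r=15: 17+38=55 >50, r--
l=5 r=14: 17+35=52 >50, r--
l=5 r=13: 17+34=51 >50, r--
l=5 r=12: 17+32=49 <50, l++

l=6, r=12, sum=50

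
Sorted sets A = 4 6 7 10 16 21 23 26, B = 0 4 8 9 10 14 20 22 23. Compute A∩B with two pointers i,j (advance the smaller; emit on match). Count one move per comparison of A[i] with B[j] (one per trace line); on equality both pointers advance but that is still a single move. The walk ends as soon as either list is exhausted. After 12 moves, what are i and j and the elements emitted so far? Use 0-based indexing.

[i=0,j=0] 4>0 → j++
[i=0,j=1] 4==4 emit → i++,j++
[i=1,j=2] 6<8 → i++
[i=2,j=2] 7<8 → i++
[i=3,j=2] 10>8 → j++
[i=3,j=3] 10>9 → j++
[i=3,j=4] 10==10 emit → i++,j++
[i=4,j=5] 16>14 → j++
[i=4,j=6] 16<20 → i++
[i=5,j=6] 21>20 → j++
[i=5,j=7] 21<22 → i++
[i=6,j=7] 23>22 → j++

i=6, j=8, emitted=[4, 10]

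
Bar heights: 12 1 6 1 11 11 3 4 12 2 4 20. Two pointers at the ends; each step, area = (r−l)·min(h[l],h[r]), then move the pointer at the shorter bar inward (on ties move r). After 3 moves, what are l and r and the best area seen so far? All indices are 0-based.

[0,11] min(12,20)*11=132 best=132 * → l++
[1,11] min(1,20)*10=10 best=132 → l++
[2,11] min(6,20)*9=54 best=132 → l++

l=3, r=11, best area=132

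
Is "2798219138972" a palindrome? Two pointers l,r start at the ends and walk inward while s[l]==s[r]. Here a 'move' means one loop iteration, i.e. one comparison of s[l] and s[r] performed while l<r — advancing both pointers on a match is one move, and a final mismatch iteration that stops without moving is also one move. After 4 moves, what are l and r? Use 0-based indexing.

[0,12] '2'=='2' → l++,r--
[1,11] '7'=='7' → l++,r--
[2,10] '9'=='9' → l++,r--
[3,9] '8'=='8' → l++,r--

l=4, r=8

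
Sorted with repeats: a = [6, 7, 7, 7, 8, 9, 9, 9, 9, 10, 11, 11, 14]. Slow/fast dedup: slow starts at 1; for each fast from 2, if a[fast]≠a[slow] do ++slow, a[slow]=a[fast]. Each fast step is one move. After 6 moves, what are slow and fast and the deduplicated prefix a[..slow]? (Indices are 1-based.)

slow=4, fast=8, prefix=[6, 7, 8, 9]

(s=1,f=2) a[fast]=7≠a[slow]=6 write a[2]=7 → slow++,fast++
(s=2,f=3) a[fast]=7=a[slow] dup → fast++
(s=2,f=4) a[fast]=7=a[slow] dup → fast++
(s=2,f=5) a[fast]=8≠a[slow]=7 write a[3]=8 → slow++,fast++
(s=3,f=6) a[fast]=9≠a[slow]=8 write a[4]=9 → slow++,fast++
(s=4,f=7) a[fast]=9=a[slow] dup → fast++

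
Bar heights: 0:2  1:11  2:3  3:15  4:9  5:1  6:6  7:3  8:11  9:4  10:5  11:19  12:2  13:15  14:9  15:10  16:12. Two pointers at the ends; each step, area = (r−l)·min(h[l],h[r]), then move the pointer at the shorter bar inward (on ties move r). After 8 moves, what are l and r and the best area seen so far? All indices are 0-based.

[0,16] min(2,12)*16=32 best=32 * → l++
[1,16] min(11,12)*15=165 best=165 * → l++
[2,16] min(3,12)*14=42 best=165 → l++
[3,16] min(15,12)*13=156 best=165 → r--
[3,15] min(15,10)*12=120 best=165 → r--
[3,14] min(15,9)*11=99 best=165 → r--
[3,13] min(15,15)*10=150 best=165 → r--
[3,12] min(15,2)*9=18 best=165 → r--

l=3, r=11, best area=165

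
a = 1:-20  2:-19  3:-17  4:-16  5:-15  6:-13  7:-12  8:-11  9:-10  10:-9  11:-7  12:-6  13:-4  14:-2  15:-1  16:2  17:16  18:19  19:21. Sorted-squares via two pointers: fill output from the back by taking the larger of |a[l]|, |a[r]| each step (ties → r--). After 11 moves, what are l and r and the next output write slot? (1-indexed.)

l=9, r=16, next write slot=8

l=1 r=19: |-20|<=|21| out[19]=441, r--
l=1 r=18: |-20|>|19| out[18]=400, l++
l=2 r=18: |-19|<=|19| out[17]=361, r--
l=2 r=17: |-19|>|16| out[16]=361, l++
l=3 r=17: |-17|>|16| out[15]=289, l++
l=4 r=17: |-16|<=|16| out[14]=256, r--
l=4 r=16: |-16|>|2| out[13]=256, l++
l=5 r=16: |-15|>|2| out[12]=225, l++
l=6 r=16: |-13|>|2| out[11]=169, l++
l=7 r=16: |-12|>|2| out[10]=144, l++
l=8 r=16: |-11|>|2| out[9]=121, l++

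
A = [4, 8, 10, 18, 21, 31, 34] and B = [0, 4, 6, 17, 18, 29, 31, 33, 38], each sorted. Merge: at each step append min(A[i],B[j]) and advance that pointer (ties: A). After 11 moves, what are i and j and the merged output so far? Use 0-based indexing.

[i=0,j=0] A[i]=4>B[j]=0 take 0 → j++
[i=0,j=1] A[i]=4<=B[j]=4 take 4 → i++
[i=1,j=1] A[i]=8>B[j]=4 take 4 → j++
[i=1,j=2] A[i]=8>B[j]=6 take 6 → j++
[i=1,j=3] A[i]=8<=B[j]=17 take 8 → i++
[i=2,j=3] A[i]=10<=B[j]=17 take 10 → i++
[i=3,j=3] A[i]=18>B[j]=17 take 17 → j++
[i=3,j=4] A[i]=18<=B[j]=18 take 18 → i++
[i=4,j=4] A[i]=21>B[j]=18 take 18 → j++
[i=4,j=5] A[i]=21<=B[j]=29 take 21 → i++
[i=5,j=5] A[i]=31>B[j]=29 take 29 → j++

i=5, j=6, merged so far=[0, 4, 4, 6, 8, 10, 17, 18, 18, 21, 29]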